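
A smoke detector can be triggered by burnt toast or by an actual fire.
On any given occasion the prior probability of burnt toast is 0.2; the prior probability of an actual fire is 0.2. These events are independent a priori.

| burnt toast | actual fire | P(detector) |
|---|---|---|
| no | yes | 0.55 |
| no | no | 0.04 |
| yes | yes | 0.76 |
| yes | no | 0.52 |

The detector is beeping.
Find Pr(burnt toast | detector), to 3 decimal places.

Pr(burnt toast | detector) ≈ 0.500

P(detector) = 0.04×0.8×0.8 + 0.55×0.8×0.2 + 0.52×0.2×0.8 + 0.76×0.2×0.2 = 0.025600 + 0.088000 + 0.083200 + 0.030400 = 0.227200
Restricting to configurations with burnt toast present: 0.083200 + 0.030400 = 0.113600.
P(burnt toast | detector) = 0.113600 / 0.227200 ≈ 0.500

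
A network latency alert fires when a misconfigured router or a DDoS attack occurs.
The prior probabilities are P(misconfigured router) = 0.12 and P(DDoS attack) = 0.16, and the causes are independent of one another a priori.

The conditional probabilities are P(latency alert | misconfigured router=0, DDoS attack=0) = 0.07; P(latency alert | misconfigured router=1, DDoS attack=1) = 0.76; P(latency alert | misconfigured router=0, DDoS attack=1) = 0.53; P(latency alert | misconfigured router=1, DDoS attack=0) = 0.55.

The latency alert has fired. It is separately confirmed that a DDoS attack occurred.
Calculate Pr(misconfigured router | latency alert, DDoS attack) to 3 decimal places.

Pr(misconfigured router | latency alert, DDoS attack) ≈ 0.164

By total probability over both values of misconfigured router:
  P(latency alert | DDoS attack) = 0.53*0.88 + 0.76*0.12
        = 0.466400 + 0.091200 = 0.557600
The terms with misconfigured router present sum to 0.091200, so
  P(misconfigured router | latency alert, DDoS attack) = 0.091200 / 0.557600 ≈ 0.164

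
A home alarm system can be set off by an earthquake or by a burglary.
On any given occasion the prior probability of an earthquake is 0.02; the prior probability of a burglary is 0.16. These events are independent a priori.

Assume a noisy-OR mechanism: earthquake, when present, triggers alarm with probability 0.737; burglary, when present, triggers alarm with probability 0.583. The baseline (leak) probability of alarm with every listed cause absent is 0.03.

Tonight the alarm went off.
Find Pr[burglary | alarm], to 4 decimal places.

Pr[burglary | alarm] ≈ 0.7212

Under noisy-OR, P(alarm | causes) = 1 − (1−0.03)·∏(1−qᵢ) over the active causes.
P(alarm) = 0.03×0.98×0.84 + 0.59551×0.98×0.16 + 0.74489×0.02×0.84 + 0.893619×0.02×0.16 = 0.024696 + 0.093376 + 0.012514 + 0.002860 = 0.133446
The burglary-present share is 0.093376 + 0.002860 = 0.096236.
P(burglary | alarm) = 0.096236 / 0.133446 ≈ 0.7212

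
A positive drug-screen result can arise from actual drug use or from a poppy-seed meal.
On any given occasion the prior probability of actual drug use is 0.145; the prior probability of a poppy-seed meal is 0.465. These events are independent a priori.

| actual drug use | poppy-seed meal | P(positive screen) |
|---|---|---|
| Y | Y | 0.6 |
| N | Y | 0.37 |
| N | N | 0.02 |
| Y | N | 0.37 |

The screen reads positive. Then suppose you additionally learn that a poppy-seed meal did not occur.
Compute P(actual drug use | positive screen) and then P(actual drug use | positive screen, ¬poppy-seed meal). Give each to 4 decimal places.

P(actual drug use | positive screen) ≈ 0.3068; P(actual drug use | positive screen, ¬poppy-seed meal) ≈ 0.7583

P(positive screen) = 0.02×0.855×0.535 + 0.37×0.855×0.465 + 0.37×0.145×0.535 + 0.6×0.145×0.465 = 0.009149 + 0.147103 + 0.028703 + 0.040455 = 0.225410
Of this, 0.069158 comes from 0.028703 + 0.040455 (the actual drug use=true cases).
Hence the posterior is 0.069158/0.225410 ≈ 0.3068.

Now condition on the additional information:
P(positive screen | ¬poppy-seed meal) = 0.02×0.855 + 0.37×0.145 = 0.017100 + 0.053650 = 0.070750
Restricting to configurations with actual drug use present: 0.37×0.145 = 0.053650.
So P(actual drug use | positive screen, ¬poppy-seed meal) = 0.053650/0.070750 ≈ 0.7583.
Ruling out poppy-seed meal raises the posterior on actual drug use — the flip side of explaining away.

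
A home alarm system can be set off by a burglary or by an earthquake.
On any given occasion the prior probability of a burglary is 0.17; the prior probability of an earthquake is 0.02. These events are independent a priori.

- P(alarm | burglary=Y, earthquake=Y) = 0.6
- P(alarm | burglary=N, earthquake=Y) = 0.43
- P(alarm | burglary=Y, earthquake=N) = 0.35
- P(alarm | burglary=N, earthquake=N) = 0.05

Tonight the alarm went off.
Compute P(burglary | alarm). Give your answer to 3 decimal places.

Enumerate the 4 (burglary, earthquake) configurations and weight by the priors:
  P(alarm) = 0.05·0.83·0.98 + 0.43·0.83·0.02 + 0.35·0.17·0.98 + 0.6·0.17·0.02
        = 0.040670 + 0.007138 + 0.058310 + 0.002040 = 0.108158
Keeping only the burglary-present terms gives 0.060350, so
  P(burglary | alarm) = 0.060350 / 0.108158 ≈ 0.558

P(burglary | alarm) ≈ 0.558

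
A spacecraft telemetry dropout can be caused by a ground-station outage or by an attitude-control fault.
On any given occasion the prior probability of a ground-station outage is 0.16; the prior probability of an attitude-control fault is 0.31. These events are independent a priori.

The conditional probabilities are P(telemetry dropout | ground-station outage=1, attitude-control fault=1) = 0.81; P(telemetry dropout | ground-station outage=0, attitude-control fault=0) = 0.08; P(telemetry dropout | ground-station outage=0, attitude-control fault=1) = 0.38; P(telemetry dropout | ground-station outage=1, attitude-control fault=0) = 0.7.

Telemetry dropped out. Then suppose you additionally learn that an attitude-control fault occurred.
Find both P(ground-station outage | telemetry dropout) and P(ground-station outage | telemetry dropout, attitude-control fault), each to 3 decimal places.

For the numerator, keep only ground-station outage=true terms: 0.077280 + 0.040176 = 0.117456
Normalizer over all consistent configurations: 0.08·0.84·0.69 + 0.38·0.84·0.31 + 0.7·0.16·0.69 + 0.81·0.16·0.31 = 0.262776
P(ground-station outage | telemetry dropout) = 0.117456/0.262776 ≈ 0.447

With the extra evidence:
P(telemetry dropout | attitude-control fault) = 0.38×0.84 + 0.81×0.16 = 0.319200 + 0.129600 = 0.448800
Restricting to configurations with ground-station outage present: 0.81×0.16 = 0.129600.
Hence the posterior is 0.129600/0.448800 ≈ 0.289.
This is intercausal reasoning (explaining away): once attitude-control fault accounts for the telemetry dropout, ground-station outage becomes less likely.

P(ground-station outage | telemetry dropout) ≈ 0.447; P(ground-station outage | telemetry dropout, attitude-control fault) ≈ 0.289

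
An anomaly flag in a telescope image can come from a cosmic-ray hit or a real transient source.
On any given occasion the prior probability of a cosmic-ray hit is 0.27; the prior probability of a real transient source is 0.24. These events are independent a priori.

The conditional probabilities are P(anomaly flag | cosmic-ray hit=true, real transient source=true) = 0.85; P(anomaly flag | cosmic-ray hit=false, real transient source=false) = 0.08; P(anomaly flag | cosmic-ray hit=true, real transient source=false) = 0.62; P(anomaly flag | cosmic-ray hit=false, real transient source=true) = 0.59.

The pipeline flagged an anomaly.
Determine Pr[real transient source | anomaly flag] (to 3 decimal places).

Pr[real transient source | anomaly flag] ≈ 0.480

Sum P(anomaly flag|·) weighted by the priors over the 4 (cosmic-ray hit, real transient source) configurations:
  P(anomaly flag) = 0.08·0.73·0.76 + 0.59·0.73·0.24 + 0.62·0.27·0.76 + 0.85·0.27·0.24
        = 0.044384 + 0.103368 + 0.127224 + 0.055080 = 0.330056
The terms with real transient source present sum to 0.158448, so
  P(real transient source | anomaly flag) = 0.158448 / 0.330056 ≈ 0.480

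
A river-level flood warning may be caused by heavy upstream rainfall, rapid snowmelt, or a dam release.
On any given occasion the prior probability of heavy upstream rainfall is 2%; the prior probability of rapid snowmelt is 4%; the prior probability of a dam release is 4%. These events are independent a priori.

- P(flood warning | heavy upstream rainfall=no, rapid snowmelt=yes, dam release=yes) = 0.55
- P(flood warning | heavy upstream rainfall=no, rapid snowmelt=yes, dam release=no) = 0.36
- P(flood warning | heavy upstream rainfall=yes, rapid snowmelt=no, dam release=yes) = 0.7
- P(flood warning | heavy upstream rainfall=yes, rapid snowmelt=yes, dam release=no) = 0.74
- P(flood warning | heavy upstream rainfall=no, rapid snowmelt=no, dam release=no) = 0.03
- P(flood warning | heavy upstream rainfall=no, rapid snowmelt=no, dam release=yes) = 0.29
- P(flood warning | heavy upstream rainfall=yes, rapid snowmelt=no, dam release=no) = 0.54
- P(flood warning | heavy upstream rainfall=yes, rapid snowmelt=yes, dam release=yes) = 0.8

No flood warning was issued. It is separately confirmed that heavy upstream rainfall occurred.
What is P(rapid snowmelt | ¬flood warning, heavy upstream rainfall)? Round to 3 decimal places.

P(rapid snowmelt | ¬flood warning, heavy upstream rainfall) ≈ 0.023

P(¬flood warning | heavy upstream rainfall) = 0.46×0.96×0.96 + 0.3×0.96×0.04 + 0.26×0.04×0.96 + 0.2×0.04×0.04 = 0.423936 + 0.011520 + 0.009984 + 0.000320 = 0.445760
Of this, 0.010304 comes from 0.009984 + 0.000320 (the rapid snowmelt=true cases).
So P(rapid snowmelt | ¬flood warning, heavy upstream rainfall) = 0.010304/0.445760 ≈ 0.023.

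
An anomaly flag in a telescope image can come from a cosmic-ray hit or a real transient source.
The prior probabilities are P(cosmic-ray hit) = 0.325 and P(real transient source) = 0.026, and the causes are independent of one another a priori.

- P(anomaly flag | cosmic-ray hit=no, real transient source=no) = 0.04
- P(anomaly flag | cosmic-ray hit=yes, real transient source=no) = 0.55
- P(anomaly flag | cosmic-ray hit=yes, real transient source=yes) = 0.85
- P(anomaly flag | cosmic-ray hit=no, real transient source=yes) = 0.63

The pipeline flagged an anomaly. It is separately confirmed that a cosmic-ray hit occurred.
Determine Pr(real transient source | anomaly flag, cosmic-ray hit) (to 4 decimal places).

Sum P(anomaly flag|·) weighted by the priors over both values of real transient source:
  P(anomaly flag | cosmic-ray hit) = 0.55*0.974 + 0.85*0.026
        = 0.535700 + 0.022100 = 0.557800
The terms with real transient source present sum to 0.022100, so
  P(real transient source | anomaly flag, cosmic-ray hit) = 0.022100 / 0.557800 ≈ 0.0396

Pr(real transient source | anomaly flag, cosmic-ray hit) ≈ 0.0396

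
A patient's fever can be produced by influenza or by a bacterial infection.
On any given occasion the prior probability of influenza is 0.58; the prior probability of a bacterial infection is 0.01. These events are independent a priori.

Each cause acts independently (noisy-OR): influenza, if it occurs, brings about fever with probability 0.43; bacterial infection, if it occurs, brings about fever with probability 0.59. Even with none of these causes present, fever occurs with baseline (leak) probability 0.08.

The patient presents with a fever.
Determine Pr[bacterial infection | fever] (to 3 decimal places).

Under noisy-OR, P(fever | causes) = 1 − (1−0.08)·∏(1−qᵢ) over the active causes.
Weight on bacterial infection=true, given the evidence: 0.002616 + 0.004553 = 0.007169
Denominator P(fever): 0.08·0.42·0.99 + 0.6228·0.42·0.01 + 0.4756·0.58·0.99 + 0.784996·0.58·0.01 = 0.313523
P(bacterial infection | fever) = 0.007169/0.313523 ≈ 0.023

Pr[bacterial infection | fever] ≈ 0.023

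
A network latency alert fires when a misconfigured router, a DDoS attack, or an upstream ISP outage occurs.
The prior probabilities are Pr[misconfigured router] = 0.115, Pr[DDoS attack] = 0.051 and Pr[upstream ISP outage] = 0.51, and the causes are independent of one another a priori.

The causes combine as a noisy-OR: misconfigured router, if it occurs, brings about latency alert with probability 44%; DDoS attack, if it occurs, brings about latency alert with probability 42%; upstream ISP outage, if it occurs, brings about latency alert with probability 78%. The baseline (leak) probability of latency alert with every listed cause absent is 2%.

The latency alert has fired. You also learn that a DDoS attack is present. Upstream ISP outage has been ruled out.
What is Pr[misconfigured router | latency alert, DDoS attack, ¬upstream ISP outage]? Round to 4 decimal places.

Under noisy-OR, P(latency alert | causes) = 1 − (1−0.02)·∏(1−qᵢ) over the active causes.
By total probability over both values of misconfigured router:
  P(latency alert | DDoS attack, ¬upstream ISP outage) = 0.4316·0.885 + 0.681696·0.115
        = 0.381966 + 0.078395 = 0.460361
Configurations with misconfigured router contribute 0.078395, so
  P(misconfigured router | latency alert, DDoS attack, ¬upstream ISP outage) = 0.078395 / 0.460361 ≈ 0.1703

Pr[misconfigured router | latency alert, DDoS attack, ¬upstream ISP outage] ≈ 0.1703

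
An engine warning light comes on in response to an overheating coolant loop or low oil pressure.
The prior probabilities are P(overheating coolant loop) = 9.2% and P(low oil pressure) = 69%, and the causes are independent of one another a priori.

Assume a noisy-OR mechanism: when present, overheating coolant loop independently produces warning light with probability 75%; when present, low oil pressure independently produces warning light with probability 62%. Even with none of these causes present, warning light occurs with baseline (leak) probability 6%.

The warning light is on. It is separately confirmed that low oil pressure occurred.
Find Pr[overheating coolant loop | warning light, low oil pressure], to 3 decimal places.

Pr[overheating coolant loop | warning light, low oil pressure] ≈ 0.126

Under noisy-OR, P(warning light | causes) = 1 − (1−0.06)·∏(1−qᵢ) over the active causes.
Enumerate both values of overheating coolant loop and weight by the priors:
  P(warning light | low oil pressure) = 0.6428*0.908 + 0.9107*0.092
        = 0.583662 + 0.083784 = 0.667446
The terms with overheating coolant loop present sum to 0.083784, so
  P(overheating coolant loop | warning light, low oil pressure) = 0.083784 / 0.667446 ≈ 0.126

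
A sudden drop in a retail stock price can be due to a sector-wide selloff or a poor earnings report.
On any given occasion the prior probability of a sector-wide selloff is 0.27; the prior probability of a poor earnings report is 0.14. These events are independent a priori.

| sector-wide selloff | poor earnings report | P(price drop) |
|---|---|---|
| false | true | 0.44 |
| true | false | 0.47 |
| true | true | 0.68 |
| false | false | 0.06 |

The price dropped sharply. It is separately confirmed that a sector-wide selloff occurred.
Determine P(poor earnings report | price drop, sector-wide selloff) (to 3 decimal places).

P(poor earnings report | price drop, sector-wide selloff) ≈ 0.191

Weight on poor earnings report=true, given the evidence: 0.68×0.14 = 0.095200
The normalizing constant is 0.47×0.86 + 0.68×0.14 = 0.499400
Posterior = 0.095200 / 0.499400 ≈ 0.191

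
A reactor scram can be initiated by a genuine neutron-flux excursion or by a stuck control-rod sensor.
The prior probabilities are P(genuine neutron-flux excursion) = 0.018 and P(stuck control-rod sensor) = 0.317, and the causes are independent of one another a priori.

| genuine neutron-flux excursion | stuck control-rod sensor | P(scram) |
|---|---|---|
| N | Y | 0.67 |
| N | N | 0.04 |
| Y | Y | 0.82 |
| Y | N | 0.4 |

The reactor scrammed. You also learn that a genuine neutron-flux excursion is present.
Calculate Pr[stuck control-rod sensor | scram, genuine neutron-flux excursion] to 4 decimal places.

Numerator (weight on configurations with stuck control-rod sensor): 0.82·0.317 = 0.259940
Normalizer over all consistent configurations: 0.4·0.683 + 0.82·0.317 = 0.533140
P(stuck control-rod sensor | scram, genuine neutron-flux excursion) = 0.259940/0.533140 ≈ 0.4876

Pr[stuck control-rod sensor | scram, genuine neutron-flux excursion] ≈ 0.4876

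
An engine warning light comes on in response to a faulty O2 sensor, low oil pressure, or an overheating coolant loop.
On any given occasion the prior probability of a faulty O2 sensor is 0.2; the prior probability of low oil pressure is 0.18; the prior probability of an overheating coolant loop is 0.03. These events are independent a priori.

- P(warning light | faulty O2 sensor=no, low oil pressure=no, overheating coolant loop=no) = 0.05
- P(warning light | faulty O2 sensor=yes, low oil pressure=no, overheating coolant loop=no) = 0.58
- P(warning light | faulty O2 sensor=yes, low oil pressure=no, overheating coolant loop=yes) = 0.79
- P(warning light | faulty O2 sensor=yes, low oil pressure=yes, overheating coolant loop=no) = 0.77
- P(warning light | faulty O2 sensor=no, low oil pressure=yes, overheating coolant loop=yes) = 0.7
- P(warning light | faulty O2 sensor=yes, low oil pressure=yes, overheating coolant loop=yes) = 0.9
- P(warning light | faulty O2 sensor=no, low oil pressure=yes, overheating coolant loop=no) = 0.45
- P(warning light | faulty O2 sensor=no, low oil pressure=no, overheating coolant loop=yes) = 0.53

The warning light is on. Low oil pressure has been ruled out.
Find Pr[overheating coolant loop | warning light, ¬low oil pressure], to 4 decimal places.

P(warning light | ¬low oil pressure) = 0.05·0.8·0.97 + 0.53·0.8·0.03 + 0.58·0.2·0.97 + 0.79·0.2·0.03 = 0.038800 + 0.012720 + 0.112520 + 0.004740 = 0.168780
Restricting to configurations with overheating coolant loop present: 0.012720 + 0.004740 = 0.017460.
Hence the posterior is 0.017460/0.168780 ≈ 0.1034.

Pr[overheating coolant loop | warning light, ¬low oil pressure] ≈ 0.1034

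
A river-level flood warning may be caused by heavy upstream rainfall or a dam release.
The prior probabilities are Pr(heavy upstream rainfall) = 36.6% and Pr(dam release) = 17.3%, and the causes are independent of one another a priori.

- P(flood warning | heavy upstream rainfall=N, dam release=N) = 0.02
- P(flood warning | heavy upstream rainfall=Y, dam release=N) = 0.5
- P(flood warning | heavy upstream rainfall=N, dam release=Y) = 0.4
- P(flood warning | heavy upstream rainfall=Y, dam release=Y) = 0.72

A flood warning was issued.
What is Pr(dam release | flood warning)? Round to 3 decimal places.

P(flood warning) = 0.02×0.634×0.827 + 0.4×0.634×0.173 + 0.5×0.366×0.827 + 0.72×0.366×0.173 = 0.010486 + 0.043873 + 0.151341 + 0.045589 = 0.251289
Of this, 0.089462 comes from 0.043873 + 0.045589 (the dam release=true cases).
Hence the posterior is 0.089462/0.251289 ≈ 0.356.

Pr(dam release | flood warning) ≈ 0.356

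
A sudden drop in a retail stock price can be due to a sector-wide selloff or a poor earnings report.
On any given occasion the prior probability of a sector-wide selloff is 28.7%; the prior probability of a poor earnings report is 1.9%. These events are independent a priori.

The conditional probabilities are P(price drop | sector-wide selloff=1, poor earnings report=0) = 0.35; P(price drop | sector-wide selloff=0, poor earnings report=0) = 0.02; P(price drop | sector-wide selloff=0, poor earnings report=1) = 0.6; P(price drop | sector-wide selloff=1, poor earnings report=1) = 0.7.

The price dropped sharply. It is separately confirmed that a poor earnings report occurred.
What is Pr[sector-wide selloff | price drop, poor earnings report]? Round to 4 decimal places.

For the numerator, keep only sector-wide selloff=true terms: 0.7·0.287 = 0.200900
Denominator P(price drop | poor earnings report): 0.6·0.713 + 0.7·0.287 = 0.628700
P(sector-wide selloff | price drop, poor earnings report) = 0.200900/0.628700 ≈ 0.3195

Pr[sector-wide selloff | price drop, poor earnings report] ≈ 0.3195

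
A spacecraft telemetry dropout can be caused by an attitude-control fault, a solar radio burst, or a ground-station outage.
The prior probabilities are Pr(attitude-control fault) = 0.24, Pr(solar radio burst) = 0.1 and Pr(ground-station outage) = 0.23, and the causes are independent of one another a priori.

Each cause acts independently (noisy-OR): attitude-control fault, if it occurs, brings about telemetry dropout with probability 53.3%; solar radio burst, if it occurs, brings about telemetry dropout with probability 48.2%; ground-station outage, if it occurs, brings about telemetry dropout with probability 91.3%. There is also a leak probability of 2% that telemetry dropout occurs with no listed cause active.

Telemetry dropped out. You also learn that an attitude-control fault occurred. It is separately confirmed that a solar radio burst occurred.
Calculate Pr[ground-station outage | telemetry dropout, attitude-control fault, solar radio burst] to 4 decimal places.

Under noisy-OR, P(telemetry dropout | causes) = 1 − (1−0.02)·∏(1−qᵢ) over the active causes.
Weight on ground-station outage=true, given the evidence: 0.979375·0.23 = 0.225256
Normalizer over all consistent configurations: 0.762932·0.77 + 0.979375·0.23 = 0.812714
Posterior = 0.225256 / 0.812714 ≈ 0.2772

Pr[ground-station outage | telemetry dropout, attitude-control fault, solar radio burst] ≈ 0.2772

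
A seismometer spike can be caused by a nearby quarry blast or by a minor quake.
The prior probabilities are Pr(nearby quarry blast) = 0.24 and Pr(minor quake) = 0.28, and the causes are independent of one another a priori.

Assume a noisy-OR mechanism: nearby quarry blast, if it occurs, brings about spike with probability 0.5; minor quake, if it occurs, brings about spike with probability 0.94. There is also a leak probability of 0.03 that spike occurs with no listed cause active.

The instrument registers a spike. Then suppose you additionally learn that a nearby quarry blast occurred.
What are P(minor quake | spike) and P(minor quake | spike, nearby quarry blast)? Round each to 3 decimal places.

P(minor quake | spike) ≈ 0.716; P(minor quake | spike, nearby quarry blast) ≈ 0.423

Under noisy-OR, P(spike | causes) = 1 − (1−0.03)·∏(1−qᵢ) over the active causes.
Sum P(spike|·) weighted by the priors over the 4 (nearby quarry blast, minor quake) configurations:
  P(spike) = 0.03·0.76·0.72 + 0.9418·0.76·0.28 + 0.515·0.24·0.72 + 0.9709·0.24·0.28
        = 0.016416 + 0.200415 + 0.088992 + 0.065244 = 0.371067
Configurations with minor quake contribute 0.265659, so
  P(minor quake | spike) = 0.265659 / 0.371067 ≈ 0.716

With the extra evidence:
P(spike | nearby quarry blast) = 0.515×0.72 + 0.9709×0.28 = 0.370800 + 0.271852 = 0.642652
The minor quake-present share is 0.9709×0.28 = 0.271852.
P(minor quake | spike, nearby quarry blast) = 0.271852 / 0.642652 ≈ 0.423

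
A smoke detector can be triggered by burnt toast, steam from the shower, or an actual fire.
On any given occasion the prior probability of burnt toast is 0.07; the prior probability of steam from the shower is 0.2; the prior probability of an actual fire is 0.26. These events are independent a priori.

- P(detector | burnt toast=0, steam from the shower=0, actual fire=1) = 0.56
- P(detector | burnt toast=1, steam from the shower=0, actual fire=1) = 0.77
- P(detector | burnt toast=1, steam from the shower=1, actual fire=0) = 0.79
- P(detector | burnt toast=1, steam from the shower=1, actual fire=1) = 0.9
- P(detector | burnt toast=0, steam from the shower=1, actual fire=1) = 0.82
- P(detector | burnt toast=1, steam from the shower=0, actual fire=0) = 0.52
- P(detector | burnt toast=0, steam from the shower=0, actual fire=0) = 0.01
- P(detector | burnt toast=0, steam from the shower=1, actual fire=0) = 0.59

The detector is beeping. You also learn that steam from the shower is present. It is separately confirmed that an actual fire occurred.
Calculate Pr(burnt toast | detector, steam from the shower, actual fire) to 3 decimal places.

P(detector | steam from the shower, actual fire) = 0.82×0.93 + 0.9×0.07 = 0.762600 + 0.063000 = 0.825600
Of this, 0.063000 comes from 0.9×0.07 (the burnt toast=true cases).
So P(burnt toast | detector, steam from the shower, actual fire) = 0.063000/0.825600 ≈ 0.076.

Pr(burnt toast | detector, steam from the shower, actual fire) ≈ 0.076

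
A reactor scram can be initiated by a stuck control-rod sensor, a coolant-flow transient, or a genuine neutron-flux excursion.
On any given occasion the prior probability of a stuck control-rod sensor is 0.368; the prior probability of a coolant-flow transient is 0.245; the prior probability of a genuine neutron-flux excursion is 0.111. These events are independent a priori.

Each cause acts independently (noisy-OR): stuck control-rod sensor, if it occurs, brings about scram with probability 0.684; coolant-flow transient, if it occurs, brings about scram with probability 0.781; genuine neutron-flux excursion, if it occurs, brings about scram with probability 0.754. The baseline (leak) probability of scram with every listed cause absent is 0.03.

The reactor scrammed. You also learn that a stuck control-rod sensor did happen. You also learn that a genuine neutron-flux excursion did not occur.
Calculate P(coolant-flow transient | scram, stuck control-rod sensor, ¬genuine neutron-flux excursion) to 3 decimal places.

P(coolant-flow transient | scram, stuck control-rod sensor, ¬genuine neutron-flux excursion) ≈ 0.304

Under noisy-OR, P(scram | causes) = 1 − (1−0.03)·∏(1−qᵢ) over the active causes.
P(scram | stuck control-rod sensor, ¬genuine neutron-flux excursion) = 0.69348·0.755 + 0.932872·0.245 = 0.523577 + 0.228554 = 0.752131
Of this, 0.228554 comes from 0.932872·0.245 (the coolant-flow transient=true cases).
Hence the posterior is 0.228554/0.752131 ≈ 0.304.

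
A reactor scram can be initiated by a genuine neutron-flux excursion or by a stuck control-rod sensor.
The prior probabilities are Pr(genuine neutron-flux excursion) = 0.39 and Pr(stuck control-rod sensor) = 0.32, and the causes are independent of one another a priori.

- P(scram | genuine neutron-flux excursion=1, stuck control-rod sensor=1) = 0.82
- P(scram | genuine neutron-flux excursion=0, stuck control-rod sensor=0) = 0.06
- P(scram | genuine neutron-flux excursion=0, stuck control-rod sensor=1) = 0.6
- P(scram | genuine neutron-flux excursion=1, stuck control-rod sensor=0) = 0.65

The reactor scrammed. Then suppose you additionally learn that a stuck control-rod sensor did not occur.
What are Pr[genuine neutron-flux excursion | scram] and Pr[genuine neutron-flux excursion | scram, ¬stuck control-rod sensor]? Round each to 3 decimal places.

Numerator (weight on configurations with genuine neutron-flux excursion): 0.172380 + 0.102336 = 0.274716
Denominator P(scram): 0.06×0.61×0.68 + 0.6×0.61×0.32 + 0.65×0.39×0.68 + 0.82×0.39×0.32 = 0.416724
P(genuine neutron-flux excursion | scram) = 0.274716/0.416724 ≈ 0.659

Now condition on the additional information:
Enumerate both values of genuine neutron-flux excursion and weight by the priors:
  P(scram | ¬stuck control-rod sensor) = 0.06*0.61 + 0.65*0.39
        = 0.036600 + 0.253500 = 0.290100
The terms with genuine neutron-flux excursion present sum to 0.253500, so
  P(genuine neutron-flux excursion | scram, ¬stuck control-rod sensor) = 0.253500 / 0.290100 ≈ 0.874
With stuck control-rod sensor excluded, genuine neutron-flux excursion must carry more of the explanatory weight for the scram.

Pr[genuine neutron-flux excursion | scram] ≈ 0.659; Pr[genuine neutron-flux excursion | scram, ¬stuck control-rod sensor] ≈ 0.874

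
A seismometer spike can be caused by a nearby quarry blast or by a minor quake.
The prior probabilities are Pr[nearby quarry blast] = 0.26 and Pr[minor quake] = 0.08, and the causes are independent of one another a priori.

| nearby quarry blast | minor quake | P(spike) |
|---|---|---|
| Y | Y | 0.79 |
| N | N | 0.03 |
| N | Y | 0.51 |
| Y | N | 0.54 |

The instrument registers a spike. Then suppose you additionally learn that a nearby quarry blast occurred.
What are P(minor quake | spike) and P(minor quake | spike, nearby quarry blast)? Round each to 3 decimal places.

Weight on minor quake=true, given the evidence: 0.030192 + 0.016432 = 0.046624
Denominator P(spike): 0.03×0.74×0.92 + 0.51×0.74×0.08 + 0.54×0.26×0.92 + 0.79×0.26×0.08 = 0.196216
P(minor quake | spike) = 0.046624/0.196216 ≈ 0.238

Now also conditioning on nearby quarry blast=true:
Numerator (weight on configurations with minor quake): 0.79·0.08 = 0.063200
The normalizing constant is 0.54·0.92 + 0.79·0.08 = 0.560000
Posterior = 0.063200 / 0.560000 ≈ 0.113

P(minor quake | spike) ≈ 0.238; P(minor quake | spike, nearby quarry blast) ≈ 0.113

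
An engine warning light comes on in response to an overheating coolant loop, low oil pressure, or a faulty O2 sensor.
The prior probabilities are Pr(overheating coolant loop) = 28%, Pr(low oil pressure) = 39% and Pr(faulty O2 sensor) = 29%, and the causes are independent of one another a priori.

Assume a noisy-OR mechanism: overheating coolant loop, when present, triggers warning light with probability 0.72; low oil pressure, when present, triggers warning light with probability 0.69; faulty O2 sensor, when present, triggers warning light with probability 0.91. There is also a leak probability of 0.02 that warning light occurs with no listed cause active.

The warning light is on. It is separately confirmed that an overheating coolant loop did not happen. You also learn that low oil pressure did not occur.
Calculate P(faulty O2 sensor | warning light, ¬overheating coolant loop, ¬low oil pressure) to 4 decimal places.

P(faulty O2 sensor | warning light, ¬overheating coolant loop, ¬low oil pressure) ≈ 0.9490

Under noisy-OR, P(warning light | causes) = 1 − (1−0.02)·∏(1−qᵢ) over the active causes.
For the numerator, keep only faulty O2 sensor=true terms: 0.9118*0.29 = 0.264422
Denominator P(warning light | ¬overheating coolant loop, ¬low oil pressure): 0.02*0.71 + 0.9118*0.29 = 0.278622
Posterior = 0.264422 / 0.278622 ≈ 0.9490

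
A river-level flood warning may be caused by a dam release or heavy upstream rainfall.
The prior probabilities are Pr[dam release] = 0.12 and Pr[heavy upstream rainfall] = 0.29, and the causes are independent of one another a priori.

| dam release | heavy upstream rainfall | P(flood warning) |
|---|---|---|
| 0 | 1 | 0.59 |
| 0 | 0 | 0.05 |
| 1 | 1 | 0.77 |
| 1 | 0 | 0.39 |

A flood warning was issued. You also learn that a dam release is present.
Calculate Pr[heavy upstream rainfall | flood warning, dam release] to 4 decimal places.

By total probability over both values of heavy upstream rainfall:
  P(flood warning | dam release) = 0.39×0.71 + 0.77×0.29
        = 0.276900 + 0.223300 = 0.500200
The terms with heavy upstream rainfall present sum to 0.223300, so
  P(heavy upstream rainfall | flood warning, dam release) = 0.223300 / 0.500200 ≈ 0.4464

Pr[heavy upstream rainfall | flood warning, dam release] ≈ 0.4464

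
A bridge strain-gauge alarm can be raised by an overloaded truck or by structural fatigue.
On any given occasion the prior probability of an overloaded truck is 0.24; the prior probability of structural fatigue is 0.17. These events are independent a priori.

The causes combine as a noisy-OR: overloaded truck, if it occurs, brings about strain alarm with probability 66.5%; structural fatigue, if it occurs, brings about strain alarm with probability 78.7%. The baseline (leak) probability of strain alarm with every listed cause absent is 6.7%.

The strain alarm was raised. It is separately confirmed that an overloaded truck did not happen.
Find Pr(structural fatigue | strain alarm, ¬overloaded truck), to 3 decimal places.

Under noisy-OR, P(strain alarm | causes) = 1 − (1−0.067)·∏(1−qᵢ) over the active causes.
Weight on structural fatigue=true, given the evidence: 0.801271×0.17 = 0.136216
The normalizing constant is 0.067×0.83 + 0.801271×0.17 = 0.191826
Posterior = 0.136216 / 0.191826 ≈ 0.710

Pr(structural fatigue | strain alarm, ¬overloaded truck) ≈ 0.710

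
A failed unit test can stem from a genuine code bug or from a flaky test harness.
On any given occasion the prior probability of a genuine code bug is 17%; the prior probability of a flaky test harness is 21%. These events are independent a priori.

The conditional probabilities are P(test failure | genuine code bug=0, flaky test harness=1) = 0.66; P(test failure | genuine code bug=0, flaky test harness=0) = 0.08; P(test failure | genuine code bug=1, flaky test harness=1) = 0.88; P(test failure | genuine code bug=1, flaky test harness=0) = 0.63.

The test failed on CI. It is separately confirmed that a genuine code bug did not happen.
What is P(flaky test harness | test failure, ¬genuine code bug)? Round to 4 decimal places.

Enumerate both values of flaky test harness and weight by the priors:
  P(test failure | ¬genuine code bug) = 0.08×0.79 + 0.66×0.21
        = 0.063200 + 0.138600 = 0.201800
Configurations with flaky test harness contribute 0.138600, so
  P(flaky test harness | test failure, ¬genuine code bug) = 0.138600 / 0.201800 ≈ 0.6868

P(flaky test harness | test failure, ¬genuine code bug) ≈ 0.6868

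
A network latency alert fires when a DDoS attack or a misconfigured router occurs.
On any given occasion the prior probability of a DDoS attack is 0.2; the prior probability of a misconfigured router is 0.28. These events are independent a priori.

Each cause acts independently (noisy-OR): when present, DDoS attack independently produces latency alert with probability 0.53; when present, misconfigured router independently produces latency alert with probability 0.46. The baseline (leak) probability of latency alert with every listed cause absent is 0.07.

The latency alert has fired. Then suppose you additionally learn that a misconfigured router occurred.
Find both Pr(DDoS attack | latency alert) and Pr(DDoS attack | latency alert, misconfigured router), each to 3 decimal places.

Under noisy-OR, P(latency alert | causes) = 1 − (1−0.07)·∏(1−qᵢ) over the active causes.
P(latency alert) = 0.07·0.8·0.72 + 0.4978·0.8·0.28 + 0.5629·0.2·0.72 + 0.763966·0.2·0.28 = 0.040320 + 0.111507 + 0.081058 + 0.042782 = 0.275667
Restricting to configurations with DDoS attack present: 0.081058 + 0.042782 = 0.123840.
So P(DDoS attack | latency alert) = 0.123840/0.275667 ≈ 0.449.

Now condition on the additional information:
Enumerate both values of DDoS attack and weight by the priors:
  P(latency alert | misconfigured router) = 0.4978·0.8 + 0.763966·0.2
        = 0.398240 + 0.152793 = 0.551033
The terms with DDoS attack present sum to 0.152793, so
  P(DDoS attack | latency alert, misconfigured router) = 0.152793 / 0.551033 ≈ 0.277
— misconfigured router explains away the evidence for DDoS attack.

Pr(DDoS attack | latency alert) ≈ 0.449; Pr(DDoS attack | latency alert, misconfigured router) ≈ 0.277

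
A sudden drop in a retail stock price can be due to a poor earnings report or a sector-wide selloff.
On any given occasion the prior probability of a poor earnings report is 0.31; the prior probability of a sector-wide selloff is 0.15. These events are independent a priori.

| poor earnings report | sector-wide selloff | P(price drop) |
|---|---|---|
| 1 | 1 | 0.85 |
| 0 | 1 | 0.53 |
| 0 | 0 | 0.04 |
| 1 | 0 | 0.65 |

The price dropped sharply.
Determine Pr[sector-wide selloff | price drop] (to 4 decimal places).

Pr[sector-wide selloff | price drop] ≈ 0.3264

By total probability over the 4 (poor earnings report, sector-wide selloff) configurations:
  P(price drop) = 0.04×0.69×0.85 + 0.53×0.69×0.15 + 0.65×0.31×0.85 + 0.85×0.31×0.15
        = 0.023460 + 0.054855 + 0.171275 + 0.039525 = 0.289115
Configurations with sector-wide selloff contribute 0.094380, so
  P(sector-wide selloff | price drop) = 0.094380 / 0.289115 ≈ 0.3264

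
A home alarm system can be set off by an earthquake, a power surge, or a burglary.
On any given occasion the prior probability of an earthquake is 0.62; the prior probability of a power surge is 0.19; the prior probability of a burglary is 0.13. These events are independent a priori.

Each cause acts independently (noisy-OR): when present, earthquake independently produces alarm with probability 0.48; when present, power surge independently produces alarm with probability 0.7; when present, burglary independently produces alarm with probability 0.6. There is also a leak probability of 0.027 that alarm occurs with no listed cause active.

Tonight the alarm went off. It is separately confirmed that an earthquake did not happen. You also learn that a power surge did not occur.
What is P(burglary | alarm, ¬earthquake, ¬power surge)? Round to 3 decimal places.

Under noisy-OR, P(alarm | causes) = 1 − (1−0.027)·∏(1−qᵢ) over the active causes.
By total probability over both values of burglary:
  P(alarm | ¬earthquake, ¬power surge) = 0.027×0.87 + 0.6108×0.13
        = 0.023490 + 0.079404 = 0.102894
Keeping only the burglary-present terms gives 0.079404, so
  P(burglary | alarm, ¬earthquake, ¬power surge) = 0.079404 / 0.102894 ≈ 0.772

P(burglary | alarm, ¬earthquake, ¬power surge) ≈ 0.772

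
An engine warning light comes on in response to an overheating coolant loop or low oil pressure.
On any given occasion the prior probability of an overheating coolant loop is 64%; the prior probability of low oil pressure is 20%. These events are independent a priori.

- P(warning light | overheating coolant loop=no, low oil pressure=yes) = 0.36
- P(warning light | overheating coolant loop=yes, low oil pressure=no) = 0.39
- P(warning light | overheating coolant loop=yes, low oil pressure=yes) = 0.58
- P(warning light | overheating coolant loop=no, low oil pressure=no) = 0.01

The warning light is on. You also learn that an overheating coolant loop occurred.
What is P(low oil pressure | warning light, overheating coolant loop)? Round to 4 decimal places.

Weight on low oil pressure=true, given the evidence: 0.58·0.2 = 0.116000
The normalizing constant is 0.39·0.8 + 0.58·0.2 = 0.428000
Posterior = 0.116000 / 0.428000 ≈ 0.2710

P(low oil pressure | warning light, overheating coolant loop) ≈ 0.2710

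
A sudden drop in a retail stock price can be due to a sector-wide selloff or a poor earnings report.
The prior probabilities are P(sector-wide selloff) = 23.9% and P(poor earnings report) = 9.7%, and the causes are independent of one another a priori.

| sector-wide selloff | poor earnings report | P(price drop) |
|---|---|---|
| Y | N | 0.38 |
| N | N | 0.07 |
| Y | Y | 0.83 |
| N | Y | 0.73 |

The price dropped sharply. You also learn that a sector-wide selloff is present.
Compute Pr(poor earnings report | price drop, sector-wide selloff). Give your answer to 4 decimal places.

Enumerate both values of poor earnings report and weight by the priors:
  P(price drop | sector-wide selloff) = 0.38*0.903 + 0.83*0.097
        = 0.343140 + 0.080510 = 0.423650
Keeping only the poor earnings report-present terms gives 0.080510, so
  P(poor earnings report | price drop, sector-wide selloff) = 0.080510 / 0.423650 ≈ 0.1900

Pr(poor earnings report | price drop, sector-wide selloff) ≈ 0.1900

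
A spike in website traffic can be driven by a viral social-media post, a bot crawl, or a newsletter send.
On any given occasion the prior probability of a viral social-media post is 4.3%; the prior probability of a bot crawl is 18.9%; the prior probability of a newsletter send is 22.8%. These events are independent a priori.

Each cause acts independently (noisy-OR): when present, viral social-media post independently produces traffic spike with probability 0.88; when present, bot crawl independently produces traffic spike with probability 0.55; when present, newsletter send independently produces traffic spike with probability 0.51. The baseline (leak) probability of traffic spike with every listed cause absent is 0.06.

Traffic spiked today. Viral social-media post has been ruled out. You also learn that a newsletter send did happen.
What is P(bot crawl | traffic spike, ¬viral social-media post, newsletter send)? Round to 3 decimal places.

Under noisy-OR, P(traffic spike | causes) = 1 − (1−0.06)·∏(1−qᵢ) over the active causes.
By total probability over both values of bot crawl:
  P(traffic spike | ¬viral social-media post, newsletter send) = 0.5394×0.811 + 0.79273×0.189
        = 0.437453 + 0.149826 = 0.587279
Configurations with bot crawl contribute 0.149826, so
  P(bot crawl | traffic spike, ¬viral social-media post, newsletter send) = 0.149826 / 0.587279 ≈ 0.255

P(bot crawl | traffic spike, ¬viral social-media post, newsletter send) ≈ 0.255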